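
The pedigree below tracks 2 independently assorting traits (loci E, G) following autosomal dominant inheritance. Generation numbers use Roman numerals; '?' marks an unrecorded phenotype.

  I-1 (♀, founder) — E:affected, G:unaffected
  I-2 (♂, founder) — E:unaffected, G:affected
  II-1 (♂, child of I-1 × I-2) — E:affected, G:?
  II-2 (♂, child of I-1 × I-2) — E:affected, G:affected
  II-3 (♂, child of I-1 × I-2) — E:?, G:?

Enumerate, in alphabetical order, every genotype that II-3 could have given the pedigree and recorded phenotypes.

II-3 ∈ {Ee Gg, Ee gg, ee Gg, ee gg}

E/I-1 aff ·: Ee|EE
E/I-2 un ·: ee
E/II-1 aff I-1×I-2: Ee
E/II-2 aff I-1×I-2: Ee
E/II-3 ? I-1×I-2: ee|Ee
⇒ E over [I-1,I-2,II-1,II-2,II-3]: 3 consistent
G/I-1 un ·: gg
G/I-2 aff ·: Gg|GG
G/II-1 ? I-1×I-2: gg|Gg
G/II-2 aff I-1×I-2: Gg
G/II-3 ? I-1×I-2: gg|Gg
⇒ G over [I-1,I-2,II-1,II-2,II-3]: 5 consistent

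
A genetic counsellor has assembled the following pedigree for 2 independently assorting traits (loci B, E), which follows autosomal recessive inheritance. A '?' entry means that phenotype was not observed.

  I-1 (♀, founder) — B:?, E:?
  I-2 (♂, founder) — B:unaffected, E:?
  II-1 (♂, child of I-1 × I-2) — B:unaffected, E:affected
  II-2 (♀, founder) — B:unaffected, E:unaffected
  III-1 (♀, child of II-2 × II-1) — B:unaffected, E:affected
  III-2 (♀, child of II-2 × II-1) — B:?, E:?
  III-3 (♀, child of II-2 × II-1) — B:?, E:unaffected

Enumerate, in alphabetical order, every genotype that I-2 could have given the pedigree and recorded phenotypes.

B/I-1 ? ·: BB|Bb|bb
B/I-2 un ·: BB|Bb
B/II-1 un I-1×I-2: BB|Bb
B/II-2 un ·: BB|Bb
B/III-1 un II-2×II-1: BB|Bb
B/III-2 ? II-2×II-1: BB|Bb|bb
B/III-3 ? II-2×II-1: BB|Bb|bb
⇒ B over [I-1,I-2,II-1,II-2,III-1,III-2,III-3]: 166 consistent
E/I-1 ? ·: Ee|ee
E/I-2 ? ·: Ee|ee
E/II-1 aff I-1×I-2: ee
E/II-2 un ·: Ee
E/III-1 aff II-2×II-1: ee
E/III-2 ? II-2×II-1: Ee|ee
E/III-3 un II-2×II-1: Ee
⇒ E over [I-1,I-2,II-1,II-2,III-1,III-2,III-3]: 8 consistent

I-2 ∈ {BB Ee, BB ee, Bb Ee, Bb ee}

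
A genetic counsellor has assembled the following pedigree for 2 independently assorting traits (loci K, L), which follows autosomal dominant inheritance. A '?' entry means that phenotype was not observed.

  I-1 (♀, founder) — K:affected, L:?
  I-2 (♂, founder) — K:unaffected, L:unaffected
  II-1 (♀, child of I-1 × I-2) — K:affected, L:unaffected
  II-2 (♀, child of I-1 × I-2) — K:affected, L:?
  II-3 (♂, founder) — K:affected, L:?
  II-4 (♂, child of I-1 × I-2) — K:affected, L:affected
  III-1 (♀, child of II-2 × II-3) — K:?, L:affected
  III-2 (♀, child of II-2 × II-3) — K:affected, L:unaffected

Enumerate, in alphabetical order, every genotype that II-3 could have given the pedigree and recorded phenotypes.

K/I-1 aff ·: Kk|KK
K/I-2 un ·: kk
K/II-1 aff I-1×I-2: Kk
K/II-2 aff I-1×I-2: Kk
K/II-3 aff ·: Kk|KK
K/II-4 aff I-1×I-2: Kk
K/III-1 ? II-2×II-3: kk|Kk|KK
K/III-2 aff II-2×II-3: Kk|KK
⇒ K over [I-1,I-2,II-1,II-2,II-3,II-4,III-1,III-2]: 20 consistent
L/I-1 ? ·: Ll
L/I-2 un ·: ll
L/II-1 un I-1×I-2: ll
L/II-2 ? I-1×I-2: ll|Ll
L/II-3 ? ·: ll|Ll
L/II-4 aff I-1×I-2: Ll
L/III-1 aff II-2×II-3: Ll|LL
L/III-2 un II-2×II-3: ll
⇒ L over [I-1,I-2,II-1,II-2,II-3,II-4,III-1,III-2]: 4 consistent

II-3 ∈ {KK Ll, KK ll, Kk Ll, Kk ll}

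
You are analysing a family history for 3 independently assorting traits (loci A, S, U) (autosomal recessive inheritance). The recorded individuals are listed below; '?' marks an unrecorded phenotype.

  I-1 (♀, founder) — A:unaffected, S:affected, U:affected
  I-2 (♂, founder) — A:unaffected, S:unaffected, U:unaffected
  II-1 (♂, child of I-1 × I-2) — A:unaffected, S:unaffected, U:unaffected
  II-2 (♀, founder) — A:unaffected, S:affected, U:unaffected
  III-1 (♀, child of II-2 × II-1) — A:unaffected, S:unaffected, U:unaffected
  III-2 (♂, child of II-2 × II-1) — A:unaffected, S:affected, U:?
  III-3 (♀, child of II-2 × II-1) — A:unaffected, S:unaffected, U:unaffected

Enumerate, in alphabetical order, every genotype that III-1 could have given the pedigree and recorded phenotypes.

A/I-1 un ·: AA|Aa
A/I-2 un ·: AA|Aa
A/II-1 un I-1×I-2: AA|Aa
A/II-2 un ·: AA|Aa
A/III-1 un II-2×II-1: AA|Aa
A/III-2 un II-2×II-1: AA|Aa
A/III-3 un II-2×II-1: AA|Aa
⇒ A over [I-1,I-2,II-1,II-2,III-1,III-2,III-3]: 84 consistent
S/I-1 aff ·: ss
S/I-2 un ·: SS|Ss
S/II-1 un I-1×I-2: Ss
S/II-2 aff ·: ss
S/III-1 un II-2×II-1: Ss
S/III-2 aff II-2×II-1: ss
S/III-3 un II-2×II-1: Ss
⇒ S over [I-1,I-2,II-1,II-2,III-1,III-2,III-3]: 2 consistent
U/I-1 aff ·: uu
U/I-2 un ·: UU|Uu
U/II-1 un I-1×I-2: Uu
U/II-2 un ·: UU|Uu
U/III-1 un II-2×II-1: UU|Uu
U/III-2 ? II-2×II-1: UU|Uu|uu
U/III-3 un II-2×II-1: UU|Uu
⇒ U over [I-1,I-2,II-1,II-2,III-1,III-2,III-3]: 40 consistent

III-1 ∈ {AA Ss UU, AA Ss Uu, Aa Ss UU, Aa Ss Uu}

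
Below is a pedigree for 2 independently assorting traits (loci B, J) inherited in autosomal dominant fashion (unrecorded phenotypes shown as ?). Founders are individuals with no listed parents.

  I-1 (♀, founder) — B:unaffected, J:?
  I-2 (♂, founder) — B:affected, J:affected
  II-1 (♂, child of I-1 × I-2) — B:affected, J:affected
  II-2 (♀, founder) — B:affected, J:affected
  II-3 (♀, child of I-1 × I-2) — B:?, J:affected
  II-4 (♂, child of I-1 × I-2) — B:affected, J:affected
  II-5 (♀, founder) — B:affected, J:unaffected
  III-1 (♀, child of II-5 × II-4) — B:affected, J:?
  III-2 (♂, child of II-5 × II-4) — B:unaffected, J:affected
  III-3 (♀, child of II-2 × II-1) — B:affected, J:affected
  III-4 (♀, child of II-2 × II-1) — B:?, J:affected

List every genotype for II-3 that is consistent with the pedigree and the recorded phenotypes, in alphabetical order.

II-3 ∈ {Bb JJ, Bb Jj, bb JJ, bb Jj}

B/I-1 un ·: bb
B/I-2 aff ·: Bb|BB
B/II-1 aff I-1×I-2: Bb
B/II-2 aff ·: Bb|BB
B/II-3 ? I-1×I-2: bb|Bb
B/II-4 aff I-1×I-2: Bb
B/II-5 aff ·: Bb
B/III-1 aff II-5×II-4: Bb|BB
B/III-2 un II-5×II-4: bb
B/III-3 aff II-2×II-1: Bb|BB
B/III-4 ? II-2×II-1: bb|Bb|BB
⇒ B over [I-1,I-2,II-1,II-2,II-3,II-4,II-5,III-1,III-2,III-3,III-4]: 60 consistent
J/I-1 ? ·: jj|Jj|JJ
J/I-2 aff ·: Jj|JJ
J/II-1 aff I-1×I-2: Jj|JJ
J/II-2 aff ·: Jj|JJ
J/II-3 aff I-1×I-2: Jj|JJ
J/II-4 aff I-1×I-2: Jj|JJ
J/II-5 un ·: jj
J/III-1 ? II-5×II-4: jj|Jj
J/III-2 aff II-5×II-4: Jj
J/III-3 aff II-2×II-1: Jj|JJ
J/III-4 aff II-2×II-1: Jj|JJ
⇒ J over [I-1,I-2,II-1,II-2,II-3,II-4,II-5,III-1,III-2,III-3,III-4]: 271 consistent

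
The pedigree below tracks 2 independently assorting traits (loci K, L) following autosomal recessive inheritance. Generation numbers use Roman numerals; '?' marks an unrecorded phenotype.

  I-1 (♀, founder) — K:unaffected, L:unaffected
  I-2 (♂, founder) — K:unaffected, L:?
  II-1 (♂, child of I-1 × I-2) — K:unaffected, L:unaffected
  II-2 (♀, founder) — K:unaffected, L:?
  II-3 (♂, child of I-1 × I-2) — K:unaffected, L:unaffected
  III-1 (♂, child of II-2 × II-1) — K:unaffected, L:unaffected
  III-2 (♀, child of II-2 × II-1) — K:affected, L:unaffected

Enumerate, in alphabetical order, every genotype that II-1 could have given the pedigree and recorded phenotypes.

K/I-1 un ·: KK|Kk
K/I-2 un ·: KK|Kk
K/II-1 un I-1×I-2: Kk
K/II-2 un ·: Kk
K/II-3 un I-1×I-2: KK|Kk
K/III-1 un II-2×II-1: KK|Kk
K/III-2 aff II-2×II-1: kk
⇒ K over [I-1,I-2,II-1,II-2,II-3,III-1,III-2]: 12 consistent
L/I-1 un ·: LL|Ll
L/I-2 ? ·: LL|Ll|ll
L/II-1 un I-1×I-2: LL|Ll
L/II-2 ? ·: LL|Ll|ll
L/II-3 un I-1×I-2: LL|Ll
L/III-1 un II-2×II-1: LL|Ll
L/III-2 un II-2×II-1: LL|Ll
⇒ L over [I-1,I-2,II-1,II-2,II-3,III-1,III-2]: 114 consistent

II-1 ∈ {Kk LL, Kk Ll}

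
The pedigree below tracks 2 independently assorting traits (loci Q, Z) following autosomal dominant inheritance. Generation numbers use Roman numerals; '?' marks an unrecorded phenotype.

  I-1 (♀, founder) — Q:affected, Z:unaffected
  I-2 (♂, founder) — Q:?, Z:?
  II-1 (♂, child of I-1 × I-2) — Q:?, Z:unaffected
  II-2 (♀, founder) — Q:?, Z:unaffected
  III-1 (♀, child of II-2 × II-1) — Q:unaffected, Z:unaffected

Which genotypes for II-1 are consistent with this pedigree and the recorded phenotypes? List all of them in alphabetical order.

Q/I-1 aff ·: Qq|QQ
Q/I-2 ? ·: qq|Qq|QQ
Q/II-1 ? I-1×I-2: qq|Qq
Q/II-2 ? ·: qq|Qq
Q/III-1 un II-2×II-1: qq
⇒ Q over [I-1,I-2,II-1,II-2,III-1]: 14 consistent
Z/I-1 un ·: zz
Z/I-2 ? ·: zz|Zz
Z/II-1 un I-1×I-2: zz
Z/II-2 un ·: zz
Z/III-1 un II-2×II-1: zz
⇒ Z over [I-1,I-2,II-1,II-2,III-1]: 2 consistent

II-1 ∈ {Qq zz, qq zz}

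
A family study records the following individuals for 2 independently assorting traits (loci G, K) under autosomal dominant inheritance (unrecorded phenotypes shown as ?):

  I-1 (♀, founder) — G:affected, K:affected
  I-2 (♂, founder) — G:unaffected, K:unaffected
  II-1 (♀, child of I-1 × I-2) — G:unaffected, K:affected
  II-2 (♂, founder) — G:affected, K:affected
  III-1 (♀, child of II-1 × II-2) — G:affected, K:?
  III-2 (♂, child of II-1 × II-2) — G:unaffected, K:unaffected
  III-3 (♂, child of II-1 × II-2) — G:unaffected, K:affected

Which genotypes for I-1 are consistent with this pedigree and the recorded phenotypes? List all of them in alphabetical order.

I-1 ∈ {Gg KK, Gg Kk}

G/I-1 aff ·: Gg
G/I-2 un ·: gg
G/II-1 un I-1×I-2: gg
G/II-2 aff ·: Gg
G/III-1 aff II-1×II-2: Gg
G/III-2 un II-1×II-2: gg
G/III-3 un II-1×II-2: gg
⇒ G over [I-1,I-2,II-1,II-2,III-1,III-2,III-3]: 1 consistent
K/I-1 aff ·: Kk|KK
K/I-2 un ·: kk
K/II-1 aff I-1×I-2: Kk
K/II-2 aff ·: Kk
K/III-1 ? II-1×II-2: kk|Kk|KK
K/III-2 un II-1×II-2: kk
K/III-3 aff II-1×II-2: Kk|KK
⇒ K over [I-1,I-2,II-1,II-2,III-1,III-2,III-3]: 12 consistent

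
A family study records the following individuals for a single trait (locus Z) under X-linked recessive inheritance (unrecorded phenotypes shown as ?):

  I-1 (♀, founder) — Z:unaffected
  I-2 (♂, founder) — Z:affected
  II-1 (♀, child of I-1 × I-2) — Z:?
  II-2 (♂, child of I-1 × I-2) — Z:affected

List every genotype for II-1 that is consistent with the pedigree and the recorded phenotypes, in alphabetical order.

II-1 ∈ {X^ZX^z, X^zX^z}

Z/I-1 un ·: X^ZX^z
Z/I-2 aff ·: X^zY
Z/II-1 ? I-1×I-2: X^ZX^z|X^zX^z
Z/II-2 aff I-1×I-2: X^zY
⇒ Z over [I-1,I-2,II-1,II-2]: 2 consistent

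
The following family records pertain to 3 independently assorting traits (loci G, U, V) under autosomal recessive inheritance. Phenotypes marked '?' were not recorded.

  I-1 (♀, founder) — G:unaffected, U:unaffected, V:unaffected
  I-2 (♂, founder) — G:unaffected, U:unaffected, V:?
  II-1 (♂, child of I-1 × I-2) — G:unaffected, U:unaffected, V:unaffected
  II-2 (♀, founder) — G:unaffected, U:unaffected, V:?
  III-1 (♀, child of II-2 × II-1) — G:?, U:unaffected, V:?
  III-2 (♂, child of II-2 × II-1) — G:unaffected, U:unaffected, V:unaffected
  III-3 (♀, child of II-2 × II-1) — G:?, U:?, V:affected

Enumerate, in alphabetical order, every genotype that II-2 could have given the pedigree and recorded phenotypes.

G/I-1 un ·: GG|Gg
G/I-2 un ·: GG|Gg
G/II-1 un I-1×I-2: GG|Gg
G/II-2 un ·: GG|Gg
G/III-1 ? II-2×II-1: GG|Gg|gg
G/III-2 un II-2×II-1: GG|Gg
G/III-3 ? II-2×II-1: GG|Gg|gg
⇒ G over [I-1,I-2,II-1,II-2,III-1,III-2,III-3]: 114 consistent
U/I-1 un ·: UU|Uu
U/I-2 un ·: UU|Uu
U/II-1 un I-1×I-2: UU|Uu
U/II-2 un ·: UU|Uu
U/III-1 un II-2×II-1: UU|Uu
U/III-2 un II-2×II-1: UU|Uu
U/III-3 ? II-2×II-1: UU|Uu|uu
⇒ U over [I-1,I-2,II-1,II-2,III-1,III-2,III-3]: 96 consistent
V/I-1 un ·: VV|Vv
V/I-2 ? ·: VV|Vv|vv
V/II-1 un I-1×I-2: Vv
V/II-2 ? ·: Vv|vv
V/III-1 ? II-2×II-1: VV|Vv|vv
V/III-2 un II-2×II-1: VV|Vv
V/III-3 aff II-2×II-1: vv
⇒ V over [I-1,I-2,II-1,II-2,III-1,III-2,III-3]: 40 consistent

II-2 ∈ {GG UU Vv, GG UU vv, GG Uu Vv, GG Uu vv, Gg UU Vv, Gg UU vv, Gg Uu Vv, Gg Uu vv}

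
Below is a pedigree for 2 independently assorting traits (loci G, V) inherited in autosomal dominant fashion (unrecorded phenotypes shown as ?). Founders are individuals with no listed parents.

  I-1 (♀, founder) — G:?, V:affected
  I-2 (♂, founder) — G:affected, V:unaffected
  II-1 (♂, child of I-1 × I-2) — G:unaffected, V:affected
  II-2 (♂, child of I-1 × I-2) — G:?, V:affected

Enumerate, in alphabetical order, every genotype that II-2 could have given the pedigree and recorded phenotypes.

II-2 ∈ {GG Vv, Gg Vv, gg Vv}

G/I-1 ? ·: gg|Gg
G/I-2 aff ·: Gg
G/II-1 un I-1×I-2: gg
G/II-2 ? I-1×I-2: gg|Gg|GG
⇒ G over [I-1,I-2,II-1,II-2]: 5 consistent
V/I-1 aff ·: Vv|VV
V/I-2 un ·: vv
V/II-1 aff I-1×I-2: Vv
V/II-2 aff I-1×I-2: Vv
⇒ V over [I-1,I-2,II-1,II-2]: 2 consistent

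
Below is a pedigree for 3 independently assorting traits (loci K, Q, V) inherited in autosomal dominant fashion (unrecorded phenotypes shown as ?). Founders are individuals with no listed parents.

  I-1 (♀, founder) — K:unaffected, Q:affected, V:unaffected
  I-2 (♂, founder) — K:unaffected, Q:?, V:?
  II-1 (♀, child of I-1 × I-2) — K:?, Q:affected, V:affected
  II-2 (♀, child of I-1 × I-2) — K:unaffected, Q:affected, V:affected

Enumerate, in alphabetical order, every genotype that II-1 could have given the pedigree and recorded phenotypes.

II-1 ∈ {kk QQ Vv, kk Qq Vv}

K/I-1 un ·: kk
K/I-2 un ·: kk
K/II-1 ? I-1×I-2: kk
K/II-2 un I-1×I-2: kk
⇒ K over [I-1,I-2,II-1,II-2]: 1 consistent
Q/I-1 aff ·: Qq|QQ
Q/I-2 ? ·: qq|Qq|QQ
Q/II-1 aff I-1×I-2: Qq|QQ
Q/II-2 aff I-1×I-2: Qq|QQ
⇒ Q over [I-1,I-2,II-1,II-2]: 15 consistent
V/I-1 un ·: vv
V/I-2 ? ·: Vv|VV
V/II-1 aff I-1×I-2: Vv
V/II-2 aff I-1×I-2: Vv
⇒ V over [I-1,I-2,II-1,II-2]: 2 consistent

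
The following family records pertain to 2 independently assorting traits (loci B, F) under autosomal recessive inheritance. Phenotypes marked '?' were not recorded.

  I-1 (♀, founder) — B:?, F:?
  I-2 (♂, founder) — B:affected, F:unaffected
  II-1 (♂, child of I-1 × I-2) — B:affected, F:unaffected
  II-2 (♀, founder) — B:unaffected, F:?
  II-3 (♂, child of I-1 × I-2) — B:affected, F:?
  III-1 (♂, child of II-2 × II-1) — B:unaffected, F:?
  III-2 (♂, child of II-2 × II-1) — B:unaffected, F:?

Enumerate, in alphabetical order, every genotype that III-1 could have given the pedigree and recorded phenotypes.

B/I-1 ? ·: Bb|bb
B/I-2 aff ·: bb
B/II-1 aff I-1×I-2: bb
B/II-2 un ·: BB|Bb
B/II-3 aff I-1×I-2: bb
B/III-1 un II-2×II-1: Bb
B/III-2 un II-2×II-1: Bb
⇒ B over [I-1,I-2,II-1,II-2,II-3,III-1,III-2]: 4 consistent
F/I-1 ? ·: FF|Ff|ff
F/I-2 un ·: FF|Ff
F/II-1 un I-1×I-2: FF|Ff
F/II-2 ? ·: FF|Ff|ff
F/II-3 ? I-1×I-2: FF|Ff|ff
F/III-1 ? II-2×II-1: FF|Ff|ff
F/III-2 ? II-2×II-1: FF|Ff|ff
⇒ F over [I-1,I-2,II-1,II-2,II-3,III-1,III-2]: 218 consistent

III-1 ∈ {Bb FF, Bb Ff, Bb ff}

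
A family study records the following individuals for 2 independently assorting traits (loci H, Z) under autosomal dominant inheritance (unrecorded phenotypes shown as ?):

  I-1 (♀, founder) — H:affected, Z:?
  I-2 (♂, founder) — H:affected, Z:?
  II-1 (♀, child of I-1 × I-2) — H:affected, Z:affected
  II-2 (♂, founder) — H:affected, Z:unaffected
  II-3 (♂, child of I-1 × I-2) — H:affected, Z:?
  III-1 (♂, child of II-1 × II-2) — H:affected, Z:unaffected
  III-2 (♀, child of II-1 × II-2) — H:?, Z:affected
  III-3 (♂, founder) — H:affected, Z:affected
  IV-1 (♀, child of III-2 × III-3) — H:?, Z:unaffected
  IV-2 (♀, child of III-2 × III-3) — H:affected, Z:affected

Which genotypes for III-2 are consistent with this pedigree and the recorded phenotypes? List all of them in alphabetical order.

III-2 ∈ {HH Zz, Hh Zz, hh Zz}

H/I-1 aff ·: Hh|HH
H/I-2 aff ·: Hh|HH
H/II-1 aff I-1×I-2: Hh|HH
H/II-2 aff ·: Hh|HH
H/II-3 aff I-1×I-2: Hh|HH
H/III-1 aff II-1×II-2: Hh|HH
H/III-2 ? II-1×II-2: hh|Hh|HH
H/III-3 aff ·: Hh|HH
H/IV-1 ? III-2×III-3: hh|Hh|HH
H/IV-2 aff III-2×III-3: Hh|HH
⇒ H over [I-1,I-2,II-1,II-2,II-3,III-1,III-2,III-3,IV-1,IV-2]: 641 consistent
Z/I-1 ? ·: zz|Zz|ZZ
Z/I-2 ? ·: zz|Zz|ZZ
Z/II-1 aff I-1×I-2: Zz
Z/II-2 un ·: zz
Z/II-3 ? I-1×I-2: zz|Zz|ZZ
Z/III-1 un II-1×II-2: zz
Z/III-2 aff II-1×II-2: Zz
Z/III-3 aff ·: Zz
Z/IV-1 un III-2×III-3: zz
Z/IV-2 aff III-2×III-3: Zz|ZZ
⇒ Z over [I-1,I-2,II-1,II-2,II-3,III-1,III-2,III-3,IV-1,IV-2]: 26 consistent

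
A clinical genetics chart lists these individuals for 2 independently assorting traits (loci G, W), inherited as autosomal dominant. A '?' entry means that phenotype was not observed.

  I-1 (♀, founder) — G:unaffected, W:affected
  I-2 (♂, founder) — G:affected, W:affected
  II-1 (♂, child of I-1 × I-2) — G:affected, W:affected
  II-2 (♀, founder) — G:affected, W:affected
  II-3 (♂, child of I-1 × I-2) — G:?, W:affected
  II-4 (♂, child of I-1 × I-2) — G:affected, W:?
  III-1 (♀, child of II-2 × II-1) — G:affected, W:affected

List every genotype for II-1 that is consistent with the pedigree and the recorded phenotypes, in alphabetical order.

II-1 ∈ {Gg WW, Gg Ww}

G/I-1 un ·: gg
G/I-2 aff ·: Gg|GG
G/II-1 aff I-1×I-2: Gg
G/II-2 aff ·: Gg|GG
G/II-3 ? I-1×I-2: gg|Gg
G/II-4 aff I-1×I-2: Gg
G/III-1 aff II-2×II-1: Gg|GG
⇒ G over [I-1,I-2,II-1,II-2,II-3,II-4,III-1]: 12 consistent
W/I-1 aff ·: Ww|WW
W/I-2 aff ·: Ww|WW
W/II-1 aff I-1×I-2: Ww|WW
W/II-2 aff ·: Ww|WW
W/II-3 aff I-1×I-2: Ww|WW
W/II-4 ? I-1×I-2: ww|Ww|WW
W/III-1 aff II-2×II-1: Ww|WW
⇒ W over [I-1,I-2,II-1,II-2,II-3,II-4,III-1]: 101 consistent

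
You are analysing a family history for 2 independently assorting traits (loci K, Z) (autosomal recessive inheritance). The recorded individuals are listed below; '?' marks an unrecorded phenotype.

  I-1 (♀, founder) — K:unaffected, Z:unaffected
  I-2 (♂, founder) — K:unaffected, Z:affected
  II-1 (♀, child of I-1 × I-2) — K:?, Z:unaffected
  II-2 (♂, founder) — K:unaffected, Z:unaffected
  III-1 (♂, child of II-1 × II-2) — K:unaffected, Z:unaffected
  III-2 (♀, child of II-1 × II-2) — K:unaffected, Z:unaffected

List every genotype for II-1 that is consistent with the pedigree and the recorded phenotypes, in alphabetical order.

K/I-1 un ·: KK|Kk
K/I-2 un ·: KK|Kk
K/II-1 ? I-1×I-2: KK|Kk|kk
K/II-2 un ·: KK|Kk
K/III-1 un II-1×II-2: KK|Kk
K/III-2 un II-1×II-2: KK|Kk
⇒ K over [I-1,I-2,II-1,II-2,III-1,III-2]: 46 consistent
Z/I-1 un ·: ZZ|Zz
Z/I-2 aff ·: zz
Z/II-1 un I-1×I-2: Zz
Z/II-2 un ·: ZZ|Zz
Z/III-1 un II-1×II-2: ZZ|Zz
Z/III-2 un II-1×II-2: ZZ|Zz
⇒ Z over [I-1,I-2,II-1,II-2,III-1,III-2]: 16 consistent

II-1 ∈ {KK Zz, Kk Zz, kk Zz}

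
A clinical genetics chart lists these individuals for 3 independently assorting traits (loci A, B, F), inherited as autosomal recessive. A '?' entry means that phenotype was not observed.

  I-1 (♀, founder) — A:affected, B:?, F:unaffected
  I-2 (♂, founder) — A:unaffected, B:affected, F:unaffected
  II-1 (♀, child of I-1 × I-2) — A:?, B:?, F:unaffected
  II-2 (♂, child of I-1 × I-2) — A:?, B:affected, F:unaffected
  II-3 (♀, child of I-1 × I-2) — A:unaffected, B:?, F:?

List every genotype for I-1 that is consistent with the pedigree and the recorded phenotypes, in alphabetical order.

A/I-1 aff ·: aa
A/I-2 un ·: AA|Aa
A/II-1 ? I-1×I-2: Aa|aa
A/II-2 ? I-1×I-2: Aa|aa
A/II-3 un I-1×I-2: Aa
⇒ A over [I-1,I-2,II-1,II-2,II-3]: 5 consistent
B/I-1 ? ·: Bb|bb
B/I-2 aff ·: bb
B/II-1 ? I-1×I-2: Bb|bb
B/II-2 aff I-1×I-2: bb
B/II-3 ? I-1×I-2: Bb|bb
⇒ B over [I-1,I-2,II-1,II-2,II-3]: 5 consistent
F/I-1 un ·: FF|Ff
F/I-2 un ·: FF|Ff
F/II-1 un I-1×I-2: FF|Ff
F/II-2 un I-1×I-2: FF|Ff
F/II-3 ? I-1×I-2: FF|Ff|ff
⇒ F over [I-1,I-2,II-1,II-2,II-3]: 29 consistent

I-1 ∈ {aa Bb FF, aa Bb Ff, aa bb FF, aa bb Ff}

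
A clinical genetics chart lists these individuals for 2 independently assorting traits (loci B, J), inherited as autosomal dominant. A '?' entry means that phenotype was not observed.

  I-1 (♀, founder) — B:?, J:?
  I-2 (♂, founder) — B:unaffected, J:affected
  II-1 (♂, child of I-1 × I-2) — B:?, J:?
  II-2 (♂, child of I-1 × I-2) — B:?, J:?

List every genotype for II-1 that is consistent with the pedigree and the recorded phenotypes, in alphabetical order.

B/I-1 ? ·: bb|Bb|BB
B/I-2 un ·: bb
B/II-1 ? I-1×I-2: bb|Bb
B/II-2 ? I-1×I-2: bb|Bb
⇒ B over [I-1,I-2,II-1,II-2]: 6 consistent
J/I-1 ? ·: jj|Jj|JJ
J/I-2 aff ·: Jj|JJ
J/II-1 ? I-1×I-2: jj|Jj|JJ
J/II-2 ? I-1×I-2: jj|Jj|JJ
⇒ J over [I-1,I-2,II-1,II-2]: 23 consistent

II-1 ∈ {Bb JJ, Bb Jj, Bb jj, bb JJ, bb Jj, bb jj}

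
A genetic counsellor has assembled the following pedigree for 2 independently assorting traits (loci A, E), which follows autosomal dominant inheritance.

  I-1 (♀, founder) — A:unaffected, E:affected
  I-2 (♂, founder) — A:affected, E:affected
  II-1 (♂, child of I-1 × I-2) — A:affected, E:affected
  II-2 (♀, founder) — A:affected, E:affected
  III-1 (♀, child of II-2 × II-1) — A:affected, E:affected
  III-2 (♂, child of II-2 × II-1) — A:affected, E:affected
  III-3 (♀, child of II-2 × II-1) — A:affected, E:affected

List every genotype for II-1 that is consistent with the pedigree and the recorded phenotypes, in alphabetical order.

II-1 ∈ {Aa EE, Aa Ee}

A/I-1 un ·: aa
A/I-2 aff ·: Aa|AA
A/II-1 aff I-1×I-2: Aa
A/II-2 aff ·: Aa|AA
A/III-1 aff II-2×II-1: Aa|AA
A/III-2 aff II-2×II-1: Aa|AA
A/III-3 aff II-2×II-1: Aa|AA
⇒ A over [I-1,I-2,II-1,II-2,III-1,III-2,III-3]: 32 consistent
E/I-1 aff ·: Ee|EE
E/I-2 aff ·: Ee|EE
E/II-1 aff I-1×I-2: Ee|EE
E/II-2 aff ·: Ee|EE
E/III-1 aff II-2×II-1: Ee|EE
E/III-2 aff II-2×II-1: Ee|EE
E/III-3 aff II-2×II-1: Ee|EE
⇒ E over [I-1,I-2,II-1,II-2,III-1,III-2,III-3]: 84 consistent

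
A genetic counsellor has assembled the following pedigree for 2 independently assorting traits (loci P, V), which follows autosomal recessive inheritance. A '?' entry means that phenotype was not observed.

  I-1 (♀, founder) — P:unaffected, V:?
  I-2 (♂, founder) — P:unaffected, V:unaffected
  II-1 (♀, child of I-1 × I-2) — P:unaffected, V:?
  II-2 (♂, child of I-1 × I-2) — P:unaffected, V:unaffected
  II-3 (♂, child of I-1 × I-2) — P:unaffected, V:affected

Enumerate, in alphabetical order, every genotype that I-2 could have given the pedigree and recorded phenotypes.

P/I-1 un ·: PP|Pp
P/I-2 un ·: PP|Pp
P/II-1 un I-1×I-2: PP|Pp
P/II-2 un I-1×I-2: PP|Pp
P/II-3 un I-1×I-2: PP|Pp
⇒ P over [I-1,I-2,II-1,II-2,II-3]: 25 consistent
V/I-1 ? ·: Vv|vv
V/I-2 un ·: Vv
V/II-1 ? I-1×I-2: VV|Vv|vv
V/II-2 un I-1×I-2: VV|Vv
V/II-3 aff I-1×I-2: vv
⇒ V over [I-1,I-2,II-1,II-2,II-3]: 8 consistent

I-2 ∈ {PP Vv, Pp Vv}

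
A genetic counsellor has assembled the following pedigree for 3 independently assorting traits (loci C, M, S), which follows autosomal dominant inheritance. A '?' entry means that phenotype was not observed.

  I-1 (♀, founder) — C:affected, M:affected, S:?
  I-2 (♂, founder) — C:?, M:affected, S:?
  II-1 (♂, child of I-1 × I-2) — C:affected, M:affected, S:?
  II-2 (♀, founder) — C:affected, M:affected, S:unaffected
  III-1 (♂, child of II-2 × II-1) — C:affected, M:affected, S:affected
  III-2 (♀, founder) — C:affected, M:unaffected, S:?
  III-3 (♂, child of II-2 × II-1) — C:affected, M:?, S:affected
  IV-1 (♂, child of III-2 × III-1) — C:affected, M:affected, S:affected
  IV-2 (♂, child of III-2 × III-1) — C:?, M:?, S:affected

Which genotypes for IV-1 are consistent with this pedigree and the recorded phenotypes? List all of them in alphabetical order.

C/I-1 aff ·: Cc|CC
C/I-2 ? ·: cc|Cc|CC
C/II-1 aff I-1×I-2: Cc|CC
C/II-2 aff ·: Cc|CC
C/III-1 aff II-2×II-1: Cc|CC
C/III-2 aff ·: Cc|CC
C/III-3 aff II-2×II-1: Cc|CC
C/IV-1 aff III-2×III-1: Cc|CC
C/IV-2 ? III-2×III-1: cc|Cc|CC
⇒ C over [I-1,I-2,II-1,II-2,III-1,III-2,III-3,IV-1,IV-2]: 440 consistent
M/I-1 aff ·: Mm|MM
M/I-2 aff ·: Mm|MM
M/II-1 aff I-1×I-2: Mm|MM
M/II-2 aff ·: Mm|MM
M/III-1 aff II-2×II-1: Mm|MM
M/III-2 un ·: mm
M/III-3 ? II-2×II-1: mm|Mm|MM
M/IV-1 aff III-2×III-1: Mm
M/IV-2 ? III-2×III-1: mm|Mm
⇒ M over [I-1,I-2,II-1,II-2,III-1,III-2,III-3,IV-1,IV-2]: 73 consistent
S/I-1 ? ·: ss|Ss|SS
S/I-2 ? ·: ss|Ss|SS
S/II-1 ? I-1×I-2: Ss|SS
S/II-2 un ·: ss
S/III-1 aff II-2×II-1: Ss
S/III-2 ? ·: ss|Ss|SS
S/III-3 aff II-2×II-1: Ss
S/IV-1 aff III-2×III-1: Ss|SS
S/IV-2 aff III-2×III-1: Ss|SS
⇒ S over [I-1,I-2,II-1,II-2,III-1,III-2,III-3,IV-1,IV-2]: 99 consistent

IV-1 ∈ {CC Mm SS, CC Mm Ss, Cc Mm SS, Cc Mm Ss}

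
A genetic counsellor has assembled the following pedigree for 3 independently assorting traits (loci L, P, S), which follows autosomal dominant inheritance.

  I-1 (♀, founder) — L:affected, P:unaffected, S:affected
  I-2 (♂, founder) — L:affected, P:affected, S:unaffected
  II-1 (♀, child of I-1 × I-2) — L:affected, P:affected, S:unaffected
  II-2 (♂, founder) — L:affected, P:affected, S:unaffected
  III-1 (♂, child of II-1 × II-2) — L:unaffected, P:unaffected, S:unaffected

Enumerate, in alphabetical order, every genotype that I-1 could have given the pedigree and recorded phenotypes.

L/I-1 aff ·: Ll|LL
L/I-2 aff ·: Ll|LL
L/II-1 aff I-1×I-2: Ll
L/II-2 aff ·: Ll
L/III-1 un II-1×II-2: ll
⇒ L over [I-1,I-2,II-1,II-2,III-1]: 3 consistent
P/I-1 un ·: pp
P/I-2 aff ·: Pp|PP
P/II-1 aff I-1×I-2: Pp
P/II-2 aff ·: Pp
P/III-1 un II-1×II-2: pp
⇒ P over [I-1,I-2,II-1,II-2,III-1]: 2 consistent
S/I-1 aff ·: Ss
S/I-2 un ·: ss
S/II-1 un I-1×I-2: ss
S/II-2 un ·: ss
S/III-1 un II-1×II-2: ss
⇒ S over [I-1,I-2,II-1,II-2,III-1]: 1 consistent

I-1 ∈ {LL pp Ss, Ll pp Ss}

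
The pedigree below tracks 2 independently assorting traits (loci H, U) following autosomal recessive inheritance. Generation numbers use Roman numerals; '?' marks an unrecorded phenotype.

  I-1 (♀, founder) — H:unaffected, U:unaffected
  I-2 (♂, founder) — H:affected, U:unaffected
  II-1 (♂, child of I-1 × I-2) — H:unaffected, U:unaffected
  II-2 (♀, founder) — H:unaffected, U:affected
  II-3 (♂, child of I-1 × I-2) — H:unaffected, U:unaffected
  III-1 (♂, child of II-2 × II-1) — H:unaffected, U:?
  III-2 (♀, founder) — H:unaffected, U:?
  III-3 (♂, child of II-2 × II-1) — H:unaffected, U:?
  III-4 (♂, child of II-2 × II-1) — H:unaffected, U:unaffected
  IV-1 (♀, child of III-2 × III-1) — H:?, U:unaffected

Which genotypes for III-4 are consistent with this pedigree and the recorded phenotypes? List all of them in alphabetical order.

H/I-1 un ·: HH|Hh
H/I-2 aff ·: hh
H/II-1 un I-1×I-2: Hh
H/II-2 un ·: HH|Hh
H/II-3 un I-1×I-2: Hh
H/III-1 un II-2×II-1: HH|Hh
H/III-2 un ·: HH|Hh
H/III-3 un II-2×II-1: HH|Hh
H/III-4 un II-2×II-1: HH|Hh
H/IV-1 ? III-2×III-1: HH|Hh|hh
⇒ H over [I-1,I-2,II-1,II-2,II-3,III-1,III-2,III-3,III-4,IV-1]: 128 consistent
U/I-1 un ·: UU|Uu
U/I-2 un ·: UU|Uu
U/II-1 un I-1×I-2: UU|Uu
U/II-2 aff ·: uu
U/II-3 un I-1×I-2: UU|Uu
U/III-1 ? II-2×II-1: Uu|uu
U/III-2 ? ·: UU|Uu|uu
U/III-3 ? II-2×II-1: Uu|uu
U/III-4 un II-2×II-1: Uu
U/IV-1 un III-2×III-1: UU|Uu
⇒ U over [I-1,I-2,II-1,II-2,II-3,III-1,III-2,III-3,III-4,IV-1]: 119 consistent

III-4 ∈ {HH Uu, Hh Uu}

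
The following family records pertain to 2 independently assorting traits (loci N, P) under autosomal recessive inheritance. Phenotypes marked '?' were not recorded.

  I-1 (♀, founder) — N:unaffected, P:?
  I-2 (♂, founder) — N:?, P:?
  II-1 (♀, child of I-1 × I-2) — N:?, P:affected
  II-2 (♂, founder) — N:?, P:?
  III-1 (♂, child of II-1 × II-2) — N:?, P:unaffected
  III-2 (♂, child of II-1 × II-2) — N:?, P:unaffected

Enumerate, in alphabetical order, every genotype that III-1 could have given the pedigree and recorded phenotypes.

N/I-1 un ·: NN|Nn
N/I-2 ? ·: NN|Nn|nn
N/II-1 ? I-1×I-2: NN|Nn|nn
N/II-2 ? ·: NN|Nn|nn
N/III-1 ? II-1×II-2: NN|Nn|nn
N/III-2 ? II-1×II-2: NN|Nn|nn
⇒ N over [I-1,I-2,II-1,II-2,III-1,III-2]: 121 consistent
P/I-1 ? ·: Pp|pp
P/I-2 ? ·: Pp|pp
P/II-1 aff I-1×I-2: pp
P/II-2 ? ·: PP|Pp
P/III-1 un II-1×II-2: Pp
P/III-2 un II-1×II-2: Pp
⇒ P over [I-1,I-2,II-1,II-2,III-1,III-2]: 8 consistent

III-1 ∈ {NN Pp, Nn Pp, nn Pp}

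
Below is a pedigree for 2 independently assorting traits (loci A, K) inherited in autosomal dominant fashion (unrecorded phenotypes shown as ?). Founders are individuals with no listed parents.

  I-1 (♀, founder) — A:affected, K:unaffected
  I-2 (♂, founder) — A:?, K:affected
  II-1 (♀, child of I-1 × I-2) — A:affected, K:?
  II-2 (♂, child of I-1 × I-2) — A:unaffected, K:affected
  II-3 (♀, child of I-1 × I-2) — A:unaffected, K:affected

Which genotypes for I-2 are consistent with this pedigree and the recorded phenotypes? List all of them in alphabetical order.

I-2 ∈ {Aa KK, Aa Kk, aa KK, aa Kk}

A/I-1 aff ·: Aa
A/I-2 ? ·: aa|Aa
A/II-1 aff I-1×I-2: Aa|AA
A/II-2 un I-1×I-2: aa
A/II-3 un I-1×I-2: aa
⇒ A over [I-1,I-2,II-1,II-2,II-3]: 3 consistent
K/I-1 un ·: kk
K/I-2 aff ·: Kk|KK
K/II-1 ? I-1×I-2: kk|Kk
K/II-2 aff I-1×I-2: Kk
K/II-3 aff I-1×I-2: Kk
⇒ K over [I-1,I-2,II-1,II-2,II-3]: 3 consistent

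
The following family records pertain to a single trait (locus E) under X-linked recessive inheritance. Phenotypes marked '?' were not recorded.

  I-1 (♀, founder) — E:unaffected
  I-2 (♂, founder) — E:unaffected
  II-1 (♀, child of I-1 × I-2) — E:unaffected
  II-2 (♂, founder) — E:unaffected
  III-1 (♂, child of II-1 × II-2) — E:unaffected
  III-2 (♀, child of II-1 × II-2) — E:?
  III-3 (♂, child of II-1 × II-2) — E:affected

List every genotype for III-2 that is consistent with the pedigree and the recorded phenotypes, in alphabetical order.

E/I-1 un ·: X^EX^e
E/I-2 un ·: X^EY
E/II-1 un I-1×I-2: X^EX^e
E/II-2 un ·: X^EY
E/III-1 un II-1×II-2: X^EY
E/III-2 ? II-1×II-2: X^EX^E|X^EX^e
E/III-3 aff II-1×II-2: X^eY
⇒ E over [I-1,I-2,II-1,II-2,III-1,III-2,III-3]: 2 consistent

III-2 ∈ {X^EX^E, X^EX^e}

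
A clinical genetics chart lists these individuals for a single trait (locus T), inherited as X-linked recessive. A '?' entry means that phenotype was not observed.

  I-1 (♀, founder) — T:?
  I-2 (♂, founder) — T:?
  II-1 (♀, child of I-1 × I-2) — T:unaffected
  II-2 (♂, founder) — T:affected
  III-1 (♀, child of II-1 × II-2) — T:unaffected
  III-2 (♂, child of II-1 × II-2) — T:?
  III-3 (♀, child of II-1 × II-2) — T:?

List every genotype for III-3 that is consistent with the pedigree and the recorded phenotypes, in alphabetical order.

III-3 ∈ {X^TX^t, X^tX^t}

T/I-1 ? ·: X^TX^T|X^TX^t|X^tX^t
T/I-2 ? ·: X^TY|X^tY
T/II-1 un I-1×I-2: X^TX^T|X^TX^t
T/II-2 aff ·: X^tY
T/III-1 un II-1×II-2: X^TX^t
T/III-2 ? II-1×II-2: X^TY|X^tY
T/III-3 ? II-1×II-2: X^TX^t|X^tX^t
⇒ T over [I-1,I-2,II-1,II-2,III-1,III-2,III-3]: 18 consistent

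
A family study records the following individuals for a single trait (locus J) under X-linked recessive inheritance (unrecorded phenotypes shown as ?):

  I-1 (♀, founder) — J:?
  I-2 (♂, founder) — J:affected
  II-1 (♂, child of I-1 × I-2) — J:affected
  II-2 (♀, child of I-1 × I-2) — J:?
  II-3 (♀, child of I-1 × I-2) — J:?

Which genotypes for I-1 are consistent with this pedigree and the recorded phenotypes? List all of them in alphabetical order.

I-1 ∈ {X^JX^j, X^jX^j}

J/I-1 ? ·: X^JX^j|X^jX^j
J/I-2 aff ·: X^jY
J/II-1 aff I-1×I-2: X^jY
J/II-2 ? I-1×I-2: X^JX^j|X^jX^j
J/II-3 ? I-1×I-2: X^JX^j|X^jX^j
⇒ J over [I-1,I-2,II-1,II-2,II-3]: 5 consistent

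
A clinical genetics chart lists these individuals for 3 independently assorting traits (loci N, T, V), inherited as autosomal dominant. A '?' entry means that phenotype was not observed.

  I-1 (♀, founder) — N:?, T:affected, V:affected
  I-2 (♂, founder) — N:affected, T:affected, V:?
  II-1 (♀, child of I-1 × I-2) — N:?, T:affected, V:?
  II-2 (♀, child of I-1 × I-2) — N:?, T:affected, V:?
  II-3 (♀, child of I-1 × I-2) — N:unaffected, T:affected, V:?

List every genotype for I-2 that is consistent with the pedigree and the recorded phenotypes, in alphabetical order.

I-2 ∈ {Nn TT VV, Nn TT Vv, Nn TT vv, Nn Tt VV, Nn Tt Vv, Nn Tt vv}

N/I-1 ? ·: nn|Nn
N/I-2 aff ·: Nn
N/II-1 ? I-1×I-2: nn|Nn|NN
N/II-2 ? I-1×I-2: nn|Nn|NN
N/II-3 un I-1×I-2: nn
⇒ N over [I-1,I-2,II-1,II-2,II-3]: 13 consistent
T/I-1 aff ·: Tt|TT
T/I-2 aff ·: Tt|TT
T/II-1 aff I-1×I-2: Tt|TT
T/II-2 aff I-1×I-2: Tt|TT
T/II-3 aff I-1×I-2: Tt|TT
⇒ T over [I-1,I-2,II-1,II-2,II-3]: 25 consistent
V/I-1 aff ·: Vv|VV
V/I-2 ? ·: vv|Vv|VV
V/II-1 ? I-1×I-2: vv|Vv|VV
V/II-2 ? I-1×I-2: vv|Vv|VV
V/II-3 ? I-1×I-2: vv|Vv|VV
⇒ V over [I-1,I-2,II-1,II-2,II-3]: 53 consistent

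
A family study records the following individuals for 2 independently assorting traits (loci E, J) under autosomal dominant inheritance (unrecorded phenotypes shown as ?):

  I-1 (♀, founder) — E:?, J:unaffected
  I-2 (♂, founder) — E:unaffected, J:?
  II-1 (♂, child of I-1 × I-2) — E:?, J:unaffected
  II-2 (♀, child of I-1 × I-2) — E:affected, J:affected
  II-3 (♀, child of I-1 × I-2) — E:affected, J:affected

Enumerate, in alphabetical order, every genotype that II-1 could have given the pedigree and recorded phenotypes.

II-1 ∈ {Ee jj, ee jj}

E/I-1 ? ·: Ee|EE
E/I-2 un ·: ee
E/II-1 ? I-1×I-2: ee|Ee
E/II-2 aff I-1×I-2: Ee
E/II-3 aff I-1×I-2: Ee
⇒ E over [I-1,I-2,II-1,II-2,II-3]: 3 consistent
J/I-1 un ·: jj
J/I-2 ? ·: Jj
J/II-1 un I-1×I-2: jj
J/II-2 aff I-1×I-2: Jj
J/II-3 aff I-1×I-2: Jj
⇒ J over [I-1,I-2,II-1,II-2,II-3]: 1 consistent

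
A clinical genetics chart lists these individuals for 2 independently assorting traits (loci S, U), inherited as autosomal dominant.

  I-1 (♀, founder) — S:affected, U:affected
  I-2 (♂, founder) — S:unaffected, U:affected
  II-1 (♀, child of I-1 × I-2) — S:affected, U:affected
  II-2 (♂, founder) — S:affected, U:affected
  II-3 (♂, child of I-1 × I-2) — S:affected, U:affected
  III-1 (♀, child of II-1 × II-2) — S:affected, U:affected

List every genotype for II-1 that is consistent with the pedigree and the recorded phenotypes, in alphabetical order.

S/I-1 aff ·: Ss|SS
S/I-2 un ·: ss
S/II-1 aff I-1×I-2: Ss
S/II-2 aff ·: Ss|SS
S/II-3 aff I-1×I-2: Ss
S/III-1 aff II-1×II-2: Ss|SS
⇒ S over [I-1,I-2,II-1,II-2,II-3,III-1]: 8 consistent
U/I-1 aff ·: Uu|UU
U/I-2 aff ·: Uu|UU
U/II-1 aff I-1×I-2: Uu|UU
U/II-2 aff ·: Uu|UU
U/II-3 aff I-1×I-2: Uu|UU
U/III-1 aff II-1×II-2: Uu|UU
⇒ U over [I-1,I-2,II-1,II-2,II-3,III-1]: 45 consistent

II-1 ∈ {Ss UU, Ss Uu}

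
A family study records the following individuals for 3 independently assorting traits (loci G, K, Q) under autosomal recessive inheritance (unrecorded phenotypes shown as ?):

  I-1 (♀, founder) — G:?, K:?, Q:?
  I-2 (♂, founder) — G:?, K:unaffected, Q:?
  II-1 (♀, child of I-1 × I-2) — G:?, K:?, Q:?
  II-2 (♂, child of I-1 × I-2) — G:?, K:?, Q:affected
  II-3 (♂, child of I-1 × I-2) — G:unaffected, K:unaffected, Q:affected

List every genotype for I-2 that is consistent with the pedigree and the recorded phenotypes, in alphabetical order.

I-2 ∈ {GG KK Qq, GG KK qq, GG Kk Qq, GG Kk qq, Gg KK Qq, Gg KK qq, Gg Kk Qq, Gg Kk qq, gg KK Qq, gg KK qq, gg Kk Qq, gg Kk qq}

G/I-1 ? ·: GG|Gg|gg
G/I-2 ? ·: GG|Gg|gg
G/II-1 ? I-1×I-2: GG|Gg|gg
G/II-2 ? I-1×I-2: GG|Gg|gg
G/II-3 un I-1×I-2: GG|Gg
⇒ G over [I-1,I-2,II-1,II-2,II-3]: 45 consistent
K/I-1 ? ·: KK|Kk|kk
K/I-2 un ·: KK|Kk
K/II-1 ? I-1×I-2: KK|Kk|kk
K/II-2 ? I-1×I-2: KK|Kk|kk
K/II-3 un I-1×I-2: KK|Kk
⇒ K over [I-1,I-2,II-1,II-2,II-3]: 40 consistent
Q/I-1 ? ·: Qq|qq
Q/I-2 ? ·: Qq|qq
Q/II-1 ? I-1×I-2: QQ|Qq|qq
Q/II-2 aff I-1×I-2: qq
Q/II-3 aff I-1×I-2: qq
⇒ Q over [I-1,I-2,II-1,II-2,II-3]: 8 consistent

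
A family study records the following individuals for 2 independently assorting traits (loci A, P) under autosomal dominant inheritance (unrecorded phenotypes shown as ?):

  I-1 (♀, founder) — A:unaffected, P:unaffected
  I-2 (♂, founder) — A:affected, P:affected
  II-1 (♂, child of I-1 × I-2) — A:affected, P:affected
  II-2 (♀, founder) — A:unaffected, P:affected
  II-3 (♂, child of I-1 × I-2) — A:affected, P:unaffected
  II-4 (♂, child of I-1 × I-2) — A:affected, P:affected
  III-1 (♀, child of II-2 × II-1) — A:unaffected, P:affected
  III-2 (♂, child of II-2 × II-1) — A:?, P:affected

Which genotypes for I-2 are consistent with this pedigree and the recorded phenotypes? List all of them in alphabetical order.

A/I-1 un ·: aa
A/I-2 aff ·: Aa|AA
A/II-1 aff I-1×I-2: Aa
A/II-2 un ·: aa
A/II-3 aff I-1×I-2: Aa
A/II-4 aff I-1×I-2: Aa
A/III-1 un II-2×II-1: aa
A/III-2 ? II-2×II-1: aa|Aa
⇒ A over [I-1,I-2,II-1,II-2,II-3,II-4,III-1,III-2]: 4 consistent
P/I-1 un ·: pp
P/I-2 aff ·: Pp
P/II-1 aff I-1×I-2: Pp
P/II-2 aff ·: Pp|PP
P/II-3 un I-1×I-2: pp
P/II-4 aff I-1×I-2: Pp
P/III-1 aff II-2×II-1: Pp|PP
P/III-2 aff II-2×II-1: Pp|PP
⇒ P over [I-1,I-2,II-1,II-2,II-3,II-4,III-1,III-2]: 8 consistent

I-2 ∈ {AA Pp, Aa Pp}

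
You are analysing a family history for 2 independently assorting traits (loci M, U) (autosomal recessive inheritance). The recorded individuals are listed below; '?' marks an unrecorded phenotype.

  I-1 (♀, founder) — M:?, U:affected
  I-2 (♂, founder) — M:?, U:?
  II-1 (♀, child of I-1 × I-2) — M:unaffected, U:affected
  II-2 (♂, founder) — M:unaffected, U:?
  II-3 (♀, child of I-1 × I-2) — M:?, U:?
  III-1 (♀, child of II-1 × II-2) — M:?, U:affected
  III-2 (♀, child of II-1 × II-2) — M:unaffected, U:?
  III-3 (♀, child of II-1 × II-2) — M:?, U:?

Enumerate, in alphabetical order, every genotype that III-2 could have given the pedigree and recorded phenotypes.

III-2 ∈ {MM Uu, MM uu, Mm Uu, Mm uu}

M/I-1 ? ·: MM|Mm|mm
M/I-2 ? ·: MM|Mm|mm
M/II-1 un I-1×I-2: MM|Mm
M/II-2 un ·: MM|Mm
M/II-3 ? I-1×I-2: MM|Mm|mm
M/III-1 ? II-1×II-2: MM|Mm|mm
M/III-2 un II-1×II-2: MM|Mm
M/III-3 ? II-1×II-2: MM|Mm|mm
⇒ M over [I-1,I-2,II-1,II-2,II-3,III-1,III-2,III-3]: 410 consistent
U/I-1 aff ·: uu
U/I-2 ? ·: Uu|uu
U/II-1 aff I-1×I-2: uu
U/II-2 ? ·: Uu|uu
U/II-3 ? I-1×I-2: Uu|uu
U/III-1 aff II-1×II-2: uu
U/III-2 ? II-1×II-2: Uu|uu
U/III-3 ? II-1×II-2: Uu|uu
⇒ U over [I-1,I-2,II-1,II-2,II-3,III-1,III-2,III-3]: 15 consistent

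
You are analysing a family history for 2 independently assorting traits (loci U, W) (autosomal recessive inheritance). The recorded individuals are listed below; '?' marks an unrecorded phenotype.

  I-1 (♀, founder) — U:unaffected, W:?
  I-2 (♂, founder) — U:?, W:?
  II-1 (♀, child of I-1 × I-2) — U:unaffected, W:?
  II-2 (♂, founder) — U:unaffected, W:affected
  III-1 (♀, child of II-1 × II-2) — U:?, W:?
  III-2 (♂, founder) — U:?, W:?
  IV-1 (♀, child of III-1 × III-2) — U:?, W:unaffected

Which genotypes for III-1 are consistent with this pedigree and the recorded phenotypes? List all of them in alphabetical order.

III-1 ∈ {UU Ww, UU ww, Uu Ww, Uu ww, uu Ww, uu ww}

U/I-1 un ·: UU|Uu
U/I-2 ? ·: UU|Uu|uu
U/II-1 un I-1×I-2: UU|Uu
U/II-2 un ·: UU|Uu
U/III-1 ? II-1×II-2: UU|Uu|uu
U/III-2 ? ·: UU|Uu|uu
U/IV-1 ? III-1×III-2: UU|Uu|uu
⇒ U over [I-1,I-2,II-1,II-2,III-1,III-2,IV-1]: 190 consistent
W/I-1 ? ·: WW|Ww|ww
W/I-2 ? ·: WW|Ww|ww
W/II-1 ? I-1×I-2: WW|Ww|ww
W/II-2 aff ·: ww
W/III-1 ? II-1×II-2: Ww|ww
W/III-2 ? ·: WW|Ww|ww
W/IV-1 un III-1×III-2: WW|Ww
⇒ W over [I-1,I-2,II-1,II-2,III-1,III-2,IV-1]: 77 consistent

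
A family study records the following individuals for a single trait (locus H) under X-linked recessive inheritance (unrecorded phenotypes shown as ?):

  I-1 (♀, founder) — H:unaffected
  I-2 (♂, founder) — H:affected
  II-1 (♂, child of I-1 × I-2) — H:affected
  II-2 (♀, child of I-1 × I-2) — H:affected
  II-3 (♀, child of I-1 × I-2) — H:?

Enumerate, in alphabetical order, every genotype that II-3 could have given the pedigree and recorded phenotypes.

II-3 ∈ {X^HX^h, X^hX^h}

H/I-1 un ·: X^HX^h
H/I-2 aff ·: X^hY
H/II-1 aff I-1×I-2: X^hY
H/II-2 aff I-1×I-2: X^hX^h
H/II-3 ? I-1×I-2: X^HX^h|X^hX^h
⇒ H over [I-1,I-2,II-1,II-2,II-3]: 2 consistent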